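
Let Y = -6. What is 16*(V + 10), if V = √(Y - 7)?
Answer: 160 + 16*I*√13 ≈ 160.0 + 57.689*I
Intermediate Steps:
V = I*√13 (V = √(-6 - 7) = √(-13) = I*√13 ≈ 3.6056*I)
16*(V + 10) = 16*(I*√13 + 10) = 16*(10 + I*√13) = 160 + 16*I*√13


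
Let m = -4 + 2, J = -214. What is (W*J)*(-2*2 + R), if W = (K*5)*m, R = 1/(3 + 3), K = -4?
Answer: 98440/3 ≈ 32813.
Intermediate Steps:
R = ⅙ (R = 1/6 = ⅙ ≈ 0.16667)
m = -2
W = 40 (W = -4*5*(-2) = -20*(-2) = 40)
(W*J)*(-2*2 + R) = (40*(-214))*(-2*2 + ⅙) = -8560*(-4 + ⅙) = -8560*(-23/6) = 98440/3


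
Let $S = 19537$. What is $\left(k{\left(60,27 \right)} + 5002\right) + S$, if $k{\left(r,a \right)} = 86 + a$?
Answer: $24652$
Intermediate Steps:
$\left(k{\left(60,27 \right)} + 5002\right) + S = \left(\left(86 + 27\right) + 5002\right) + 19537 = \left(113 + 5002\right) + 19537 = 5115 + 19537 = 24652$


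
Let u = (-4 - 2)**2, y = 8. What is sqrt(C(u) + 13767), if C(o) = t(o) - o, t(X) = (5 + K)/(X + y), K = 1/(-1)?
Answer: sqrt(1661462)/11 ≈ 117.18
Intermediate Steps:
K = -1
u = 36 (u = (-6)**2 = 36)
t(X) = 4/(8 + X) (t(X) = (5 - 1)/(X + 8) = 4/(8 + X))
C(o) = -o + 4/(8 + o) (C(o) = 4/(8 + o) - o = -o + 4/(8 + o))
sqrt(C(u) + 13767) = sqrt((4 - 1*36*(8 + 36))/(8 + 36) + 13767) = sqrt((4 - 1*36*44)/44 + 13767) = sqrt((4 - 1584)/44 + 13767) = sqrt((1/44)*(-1580) + 13767) = sqrt(-395/11 + 13767) = sqrt(151042/11) = sqrt(1661462)/11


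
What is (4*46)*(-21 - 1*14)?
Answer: -6440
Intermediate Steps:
(4*46)*(-21 - 1*14) = 184*(-21 - 14) = 184*(-35) = -6440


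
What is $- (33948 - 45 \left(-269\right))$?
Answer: $-46053$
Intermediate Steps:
$- (33948 - 45 \left(-269\right)) = - (33948 - -12105) = - (33948 + 12105) = \left(-1\right) 46053 = -46053$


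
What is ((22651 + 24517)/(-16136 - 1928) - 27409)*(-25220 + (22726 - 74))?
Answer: 79473716712/1129 ≈ 7.0393e+7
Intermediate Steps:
((22651 + 24517)/(-16136 - 1928) - 27409)*(-25220 + (22726 - 74)) = (47168/(-18064) - 27409)*(-25220 + 22652) = (47168*(-1/18064) - 27409)*(-2568) = (-2948/1129 - 27409)*(-2568) = -30947709/1129*(-2568) = 79473716712/1129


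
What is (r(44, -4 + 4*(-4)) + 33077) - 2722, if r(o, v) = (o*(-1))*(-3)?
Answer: 30487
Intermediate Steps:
r(o, v) = 3*o (r(o, v) = -o*(-3) = 3*o)
(r(44, -4 + 4*(-4)) + 33077) - 2722 = (3*44 + 33077) - 2722 = (132 + 33077) - 2722 = 33209 - 2722 = 30487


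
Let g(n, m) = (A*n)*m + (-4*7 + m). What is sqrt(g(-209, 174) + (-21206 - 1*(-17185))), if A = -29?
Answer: sqrt(1050739) ≈ 1025.1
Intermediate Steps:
g(n, m) = -28 + m - 29*m*n (g(n, m) = (-29*n)*m + (-4*7 + m) = -29*m*n + (-28 + m) = -28 + m - 29*m*n)
sqrt(g(-209, 174) + (-21206 - 1*(-17185))) = sqrt((-28 + 174 - 29*174*(-209)) + (-21206 - 1*(-17185))) = sqrt((-28 + 174 + 1054614) + (-21206 + 17185)) = sqrt(1054760 - 4021) = sqrt(1050739)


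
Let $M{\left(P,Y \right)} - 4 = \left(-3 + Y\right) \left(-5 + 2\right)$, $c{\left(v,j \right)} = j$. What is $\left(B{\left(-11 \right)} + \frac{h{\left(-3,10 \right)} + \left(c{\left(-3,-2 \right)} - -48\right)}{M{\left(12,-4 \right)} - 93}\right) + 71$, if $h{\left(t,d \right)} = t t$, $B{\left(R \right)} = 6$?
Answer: $\frac{5181}{68} \approx 76.191$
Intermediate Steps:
$M{\left(P,Y \right)} = 13 - 3 Y$ ($M{\left(P,Y \right)} = 4 + \left(-3 + Y\right) \left(-5 + 2\right) = 4 + \left(-3 + Y\right) \left(-3\right) = 4 - \left(-9 + 3 Y\right) = 13 - 3 Y$)
$h{\left(t,d \right)} = t^{2}$
$\left(B{\left(-11 \right)} + \frac{h{\left(-3,10 \right)} + \left(c{\left(-3,-2 \right)} - -48\right)}{M{\left(12,-4 \right)} - 93}\right) + 71 = \left(6 + \frac{\left(-3\right)^{2} - -46}{\left(13 - -12\right) - 93}\right) + 71 = \left(6 + \frac{9 + \left(-2 + 48\right)}{\left(13 + 12\right) - 93}\right) + 71 = \left(6 + \frac{9 + 46}{25 - 93}\right) + 71 = \left(6 + \frac{55}{-68}\right) + 71 = \left(6 + 55 \left(- \frac{1}{68}\right)\right) + 71 = \left(6 - \frac{55}{68}\right) + 71 = \frac{353}{68} + 71 = \frac{5181}{68}$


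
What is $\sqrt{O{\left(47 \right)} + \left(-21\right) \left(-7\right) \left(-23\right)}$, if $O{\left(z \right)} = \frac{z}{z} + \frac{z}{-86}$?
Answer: $\frac{3 i \sqrt{2778058}}{86} \approx 58.142 i$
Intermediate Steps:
$O{\left(z \right)} = 1 - \frac{z}{86}$ ($O{\left(z \right)} = 1 + z \left(- \frac{1}{86}\right) = 1 - \frac{z}{86}$)
$\sqrt{O{\left(47 \right)} + \left(-21\right) \left(-7\right) \left(-23\right)} = \sqrt{\left(1 - \frac{47}{86}\right) + \left(-21\right) \left(-7\right) \left(-23\right)} = \sqrt{\left(1 - \frac{47}{86}\right) + 147 \left(-23\right)} = \sqrt{\frac{39}{86} - 3381} = \sqrt{- \frac{290727}{86}} = \frac{3 i \sqrt{2778058}}{86}$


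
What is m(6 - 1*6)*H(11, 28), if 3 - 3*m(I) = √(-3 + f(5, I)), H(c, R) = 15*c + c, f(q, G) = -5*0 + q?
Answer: 176 - 176*√2/3 ≈ 93.033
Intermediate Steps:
f(q, G) = q (f(q, G) = 0 + q = q)
H(c, R) = 16*c
m(I) = 1 - √2/3 (m(I) = 1 - √(-3 + 5)/3 = 1 - √2/3)
m(6 - 1*6)*H(11, 28) = (1 - √2/3)*(16*11) = (1 - √2/3)*176 = 176 - 176*√2/3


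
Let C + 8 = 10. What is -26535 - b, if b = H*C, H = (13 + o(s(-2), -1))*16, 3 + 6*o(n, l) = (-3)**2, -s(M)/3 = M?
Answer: -26983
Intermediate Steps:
C = 2 (C = -8 + 10 = 2)
s(M) = -3*M
o(n, l) = 1 (o(n, l) = -1/2 + (1/6)*(-3)**2 = -1/2 + (1/6)*9 = -1/2 + 3/2 = 1)
H = 224 (H = (13 + 1)*16 = 14*16 = 224)
b = 448 (b = 224*2 = 448)
-26535 - b = -26535 - 1*448 = -26535 - 448 = -26983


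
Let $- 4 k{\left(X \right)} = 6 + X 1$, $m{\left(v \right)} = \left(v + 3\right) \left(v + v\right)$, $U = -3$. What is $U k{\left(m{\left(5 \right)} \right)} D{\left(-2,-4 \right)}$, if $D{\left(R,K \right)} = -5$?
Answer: $- \frac{645}{2} \approx -322.5$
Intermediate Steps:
$m{\left(v \right)} = 2 v \left(3 + v\right)$ ($m{\left(v \right)} = \left(3 + v\right) 2 v = 2 v \left(3 + v\right)$)
$k{\left(X \right)} = - \frac{3}{2} - \frac{X}{4}$ ($k{\left(X \right)} = - \frac{6 + X 1}{4} = - \frac{6 + X}{4} = - \frac{3}{2} - \frac{X}{4}$)
$U k{\left(m{\left(5 \right)} \right)} D{\left(-2,-4 \right)} = - 3 \left(- \frac{3}{2} - \frac{2 \cdot 5 \left(3 + 5\right)}{4}\right) \left(-5\right) = - 3 \left(- \frac{3}{2} - \frac{2 \cdot 5 \cdot 8}{4}\right) \left(-5\right) = - 3 \left(- \frac{3}{2} - 20\right) \left(-5\right) = \left(-3\right) \left(- \frac{43}{2}\right) \left(-5\right) = \frac{129}{2} \left(-5\right) = - \frac{645}{2}$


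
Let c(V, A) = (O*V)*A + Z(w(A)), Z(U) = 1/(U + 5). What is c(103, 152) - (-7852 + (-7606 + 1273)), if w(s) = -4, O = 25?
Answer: 405586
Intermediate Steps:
Z(U) = 1/(5 + U)
c(V, A) = 1 + 25*A*V (c(V, A) = (25*V)*A + 1/(5 - 4) = 25*A*V + 1/1 = 25*A*V + 1 = 1 + 25*A*V)
c(103, 152) - (-7852 + (-7606 + 1273)) = (1 + 25*152*103) - (-7852 + (-7606 + 1273)) = (1 + 391400) - (-7852 - 6333) = 391401 - 1*(-14185) = 391401 + 14185 = 405586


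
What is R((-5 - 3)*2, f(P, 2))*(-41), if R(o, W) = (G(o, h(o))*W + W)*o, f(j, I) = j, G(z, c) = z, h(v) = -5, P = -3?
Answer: 29520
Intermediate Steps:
R(o, W) = o*(W + W*o) (R(o, W) = (o*W + W)*o = (W*o + W)*o = (W + W*o)*o = o*(W + W*o))
R((-5 - 3)*2, f(P, 2))*(-41) = -3*(-5 - 3)*2*(1 + (-5 - 3)*2)*(-41) = -3*(-8*2)*(1 - 8*2)*(-41) = -3*(-16)*(1 - 16)*(-41) = -3*(-16)*(-15)*(-41) = -720*(-41) = 29520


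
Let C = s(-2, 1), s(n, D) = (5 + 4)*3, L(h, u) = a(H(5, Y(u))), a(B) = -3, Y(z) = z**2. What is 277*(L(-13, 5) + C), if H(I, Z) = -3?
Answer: 6648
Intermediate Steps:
L(h, u) = -3
s(n, D) = 27 (s(n, D) = 9*3 = 27)
C = 27
277*(L(-13, 5) + C) = 277*(-3 + 27) = 277*24 = 6648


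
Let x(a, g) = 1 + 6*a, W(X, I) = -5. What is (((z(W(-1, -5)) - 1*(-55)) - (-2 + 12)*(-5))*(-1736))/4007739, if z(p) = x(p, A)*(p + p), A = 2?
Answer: -685720/4007739 ≈ -0.17110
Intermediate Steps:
z(p) = 2*p*(1 + 6*p) (z(p) = (1 + 6*p)*(p + p) = (1 + 6*p)*(2*p) = 2*p*(1 + 6*p))
(((z(W(-1, -5)) - 1*(-55)) - (-2 + 12)*(-5))*(-1736))/4007739 = (((2*(-5)*(1 + 6*(-5)) - 1*(-55)) - (-2 + 12)*(-5))*(-1736))/4007739 = (((2*(-5)*(1 - 30) + 55) - 10*(-5))*(-1736))*(1/4007739) = (((2*(-5)*(-29) + 55) - 1*(-50))*(-1736))*(1/4007739) = (((290 + 55) + 50)*(-1736))*(1/4007739) = ((345 + 50)*(-1736))*(1/4007739) = (395*(-1736))*(1/4007739) = -685720*1/4007739 = -685720/4007739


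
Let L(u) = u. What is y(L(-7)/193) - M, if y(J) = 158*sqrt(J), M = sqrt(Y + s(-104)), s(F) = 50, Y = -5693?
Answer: I*(-579*sqrt(627) + 158*sqrt(1351))/193 ≈ -45.03*I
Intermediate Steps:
M = 3*I*sqrt(627) (M = sqrt(-5693 + 50) = sqrt(-5643) = 3*I*sqrt(627) ≈ 75.12*I)
y(L(-7)/193) - M = 158*sqrt(-7/193) - 3*I*sqrt(627) = 158*(I*sqrt(1351)/193) - 3*I*sqrt(627) = 158*I*sqrt(1351)/193 - 3*I*sqrt(627) = -3*I*sqrt(627) + 158*I*sqrt(1351)/193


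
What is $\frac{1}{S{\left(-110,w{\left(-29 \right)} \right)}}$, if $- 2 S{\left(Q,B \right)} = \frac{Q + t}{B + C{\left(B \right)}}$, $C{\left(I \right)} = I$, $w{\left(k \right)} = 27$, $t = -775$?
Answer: $\frac{36}{295} \approx 0.12203$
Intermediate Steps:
$S{\left(Q,B \right)} = - \frac{-775 + Q}{4 B}$ ($S{\left(Q,B \right)} = - \frac{\left(Q - 775\right) \frac{1}{B + B}}{2} = - \frac{\left(-775 + Q\right) \frac{1}{2 B}}{2} = - \frac{\frac{1}{2} \frac{1}{B} \left(-775 + Q\right)}{2} = - \frac{-775 + Q}{4 B}$)
$\frac{1}{S{\left(-110,w{\left(-29 \right)} \right)}} = \frac{1}{\frac{1}{4} \cdot \frac{1}{27} \left(775 - -110\right)} = \frac{1}{\frac{1}{4} \cdot \frac{1}{27} \left(775 + 110\right)} = \frac{1}{\frac{1}{4} \cdot \frac{1}{27} \cdot 885} = \frac{1}{\frac{295}{36}} = \frac{36}{295}$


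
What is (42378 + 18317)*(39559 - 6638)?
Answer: 1998140095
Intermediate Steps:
(42378 + 18317)*(39559 - 6638) = 60695*32921 = 1998140095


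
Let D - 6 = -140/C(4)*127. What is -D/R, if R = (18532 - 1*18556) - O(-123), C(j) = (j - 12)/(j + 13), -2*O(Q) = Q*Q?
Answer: -75577/15081 ≈ -5.0114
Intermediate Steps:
O(Q) = -Q**2/2 (O(Q) = -Q*Q/2 = -Q**2/2)
C(j) = (-12 + j)/(13 + j)
D = 75577/2 (D = 6 - 140*(13 + 4)/(-12 + 4)*127 = 6 - 140/(-8/17)*127 = 6 - 140*(-17/8)*127 = 6 + (595/2)*127 = 6 + 75565/2 = 75577/2 ≈ 37789.)
R = 15081/2 (R = (18532 - 1*18556) - (-1)*(-123)**2/2 = (18532 - 18556) - (-1)*15129/2 = -24 - 1*(-15129/2) = -24 + 15129/2 = 15081/2 ≈ 7540.5)
-D/R = -75577/(2*15081/2) = -75577*2/(2*15081) = -1*75577/15081 = -75577/15081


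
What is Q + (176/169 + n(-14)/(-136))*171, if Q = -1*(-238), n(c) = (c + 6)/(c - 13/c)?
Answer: 72784904/175253 ≈ 415.31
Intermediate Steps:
n(c) = (6 + c)/(c - 13/c)
Q = 238
Q + (176/169 + n(-14)/(-136))*171 = 238 + (176/169 - 14*(6 - 14)/(-13 + (-14)**2)/(-136))*171 = 238 + (176*(1/169) - 14*(-8)/(-13 + 196)*(-1/136))*171 = 238 + (176/169 - 14*(-8)/183*(-1/136))*171 = 238 + (176/169 - 14*1/183*(-8)*(-1/136))*171 = 238 + (176/169 + (112/183)*(-1/136))*171 = 238 + (176/169 - 14/3111)*171 = 238 + (545170/525759)*171 = 238 + 31074690/175253 = 72784904/175253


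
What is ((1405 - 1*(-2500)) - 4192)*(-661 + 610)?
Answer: 14637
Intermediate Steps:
((1405 - 1*(-2500)) - 4192)*(-661 + 610) = ((1405 + 2500) - 4192)*(-51) = (3905 - 4192)*(-51) = -287*(-51) = 14637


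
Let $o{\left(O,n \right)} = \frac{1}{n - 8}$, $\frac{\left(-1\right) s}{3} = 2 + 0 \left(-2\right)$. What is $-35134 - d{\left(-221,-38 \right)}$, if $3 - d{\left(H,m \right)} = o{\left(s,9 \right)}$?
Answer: $-35136$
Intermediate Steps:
$s = -6$ ($s = - 3 \left(2 + 0 \left(-2\right)\right) = - 3 \left(2 + 0\right) = \left(-3\right) 2 = -6$)
$o{\left(O,n \right)} = \frac{1}{-8 + n}$
$d{\left(H,m \right)} = 2$ ($d{\left(H,m \right)} = 3 - \frac{1}{-8 + 9} = 3 - 1^{-1} = 3 - 1 = 2$)
$-35134 - d{\left(-221,-38 \right)} = -35134 - 2 = -35136$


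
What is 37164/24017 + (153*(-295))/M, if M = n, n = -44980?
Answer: 551128803/216056932 ≈ 2.5508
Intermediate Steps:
M = -44980
37164/24017 + (153*(-295))/M = 37164/24017 + (153*(-295))/(-44980) = 37164*(1/24017) - 45135*(-1/44980) = 37164/24017 + 9027/8996 = 551128803/216056932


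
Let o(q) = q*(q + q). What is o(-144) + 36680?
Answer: 78152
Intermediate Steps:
o(q) = 2*q² (o(q) = q*(2*q) = 2*q²)
o(-144) + 36680 = 2*(-144)² + 36680 = 2*20736 + 36680 = 41472 + 36680 = 78152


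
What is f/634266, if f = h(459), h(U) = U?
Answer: 51/70474 ≈ 0.00072367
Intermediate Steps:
f = 459
f/634266 = 459/634266 = 459*(1/634266) = 51/70474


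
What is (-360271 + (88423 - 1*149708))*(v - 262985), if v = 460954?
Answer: -83455019764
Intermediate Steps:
(-360271 + (88423 - 1*149708))*(v - 262985) = (-360271 + (88423 - 1*149708))*(460954 - 262985) = (-360271 + (88423 - 149708))*197969 = (-360271 - 61285)*197969 = -421556*197969 = -83455019764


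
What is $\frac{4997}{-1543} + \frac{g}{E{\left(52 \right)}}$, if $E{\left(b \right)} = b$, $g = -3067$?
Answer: $- \frac{4992225}{80236} \approx -62.219$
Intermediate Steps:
$\frac{4997}{-1543} + \frac{g}{E{\left(52 \right)}} = \frac{4997}{-1543} - \frac{3067}{52} = 4997 \left(- \frac{1}{1543}\right) - \frac{3067}{52} = - \frac{4997}{1543} - \frac{3067}{52} = - \frac{4992225}{80236}$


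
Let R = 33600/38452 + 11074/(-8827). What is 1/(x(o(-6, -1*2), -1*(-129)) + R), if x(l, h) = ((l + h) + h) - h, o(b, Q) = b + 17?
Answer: 12121993/1692463654 ≈ 0.0071623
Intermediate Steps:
o(b, Q) = 17 + b
R = -4615366/12121993 (R = 33600*(1/38452) + 11074*(-1/8827) = 8400/9613 - 1582/1261 = -4615366/12121993 ≈ -0.38074)
x(l, h) = h + l (x(l, h) = ((h + l) + h) - h = (l + 2*h) - h = h + l)
1/(x(o(-6, -1*2), -1*(-129)) + R) = 1/((-1*(-129) + (17 - 6)) - 4615366/12121993) = 1/((129 + 11) - 4615366/12121993) = 1/(140 - 4615366/12121993) = 1/(1692463654/12121993) = 12121993/1692463654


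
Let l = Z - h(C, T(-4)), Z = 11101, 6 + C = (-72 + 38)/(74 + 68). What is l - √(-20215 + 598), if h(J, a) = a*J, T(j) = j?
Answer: 786399/71 - I*√19617 ≈ 11076.0 - 140.06*I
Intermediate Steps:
C = -443/71 (C = -6 + (-72 + 38)/(74 + 68) = -6 - 34/142 = -6 - 34*1/142 = -6 - 17/71 = -443/71 ≈ -6.2394)
h(J, a) = J*a
l = 786399/71 (l = 11101 - (-443)*(-4)/71 = 11101 - 1*1772/71 = 11101 - 1772/71 = 786399/71 ≈ 11076.)
l - √(-20215 + 598) = 786399/71 - √(-20215 + 598) = 786399/71 - √(-19617) = 786399/71 - I*√19617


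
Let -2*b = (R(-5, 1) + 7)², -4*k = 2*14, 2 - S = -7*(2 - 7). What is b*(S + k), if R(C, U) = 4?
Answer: 2420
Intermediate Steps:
S = -33 (S = 2 - (-7)*(2 - 7) = 2 - (-7)*(-5) = 2 - 1*35 = 2 - 35 = -33)
k = -7 (k = -14/2 = -¼*28 = -7)
b = -121/2 (b = -(4 + 7)²/2 = -½*11² = -½*121 = -121/2 ≈ -60.500)
b*(S + k) = -121*(-33 - 7)/2 = -121/2*(-40) = 2420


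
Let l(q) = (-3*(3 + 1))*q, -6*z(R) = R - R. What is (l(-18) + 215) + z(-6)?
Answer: 431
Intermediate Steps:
z(R) = 0 (z(R) = -(R - R)/6 = -⅙*0 = 0)
l(q) = -12*q (l(q) = (-3*4)*q = -12*q)
(l(-18) + 215) + z(-6) = (-12*(-18) + 215) + 0 = (216 + 215) + 0 = 431 + 0 = 431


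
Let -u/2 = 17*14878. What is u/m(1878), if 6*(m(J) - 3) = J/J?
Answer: -3035112/19 ≈ -1.5974e+5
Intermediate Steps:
u = -505852 (u = -34*14878 = -2*252926 = -505852)
m(J) = 19/6 (m(J) = 3 + (J/J)/6 = 3 + (⅙)*1 = 3 + ⅙ = 19/6)
u/m(1878) = -505852/19/6 = -505852*6/19 = -3035112/19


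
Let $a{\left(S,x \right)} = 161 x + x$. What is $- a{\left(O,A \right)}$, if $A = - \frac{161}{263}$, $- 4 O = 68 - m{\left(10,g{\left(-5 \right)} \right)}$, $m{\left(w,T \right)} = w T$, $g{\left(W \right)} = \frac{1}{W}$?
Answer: $\frac{26082}{263} \approx 99.171$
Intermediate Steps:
$m{\left(w,T \right)} = T w$
$O = - \frac{35}{2}$ ($O = - \frac{68 - \frac{1}{-5} \cdot 10}{4} = - \frac{68 - \left(- \frac{1}{5}\right) 10}{4} = - \frac{68 - -2}{4} = - \frac{68 + 2}{4} = \left(- \frac{1}{4}\right) 70 = - \frac{35}{2} \approx -17.5$)
$A = - \frac{161}{263}$ ($A = \left(-161\right) \frac{1}{263} = - \frac{161}{263} \approx -0.61217$)
$a{\left(S,x \right)} = 162 x$
$- a{\left(O,A \right)} = - \frac{162 \left(-161\right)}{263} = \left(-1\right) \left(- \frac{26082}{263}\right) = \frac{26082}{263}$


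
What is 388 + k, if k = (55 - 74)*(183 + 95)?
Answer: -4894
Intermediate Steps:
k = -5282 (k = -19*278 = -5282)
388 + k = 388 - 5282 = -4894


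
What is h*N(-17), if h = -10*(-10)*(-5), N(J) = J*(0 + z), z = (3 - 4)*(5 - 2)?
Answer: -25500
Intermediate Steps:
z = -3 (z = -1*3 = -3)
N(J) = -3*J (N(J) = J*(0 - 3) = J*(-3) = -3*J)
h = -500 (h = 100*(-5) = -500)
h*N(-17) = -(-1500)*(-17) = -500*51 = -25500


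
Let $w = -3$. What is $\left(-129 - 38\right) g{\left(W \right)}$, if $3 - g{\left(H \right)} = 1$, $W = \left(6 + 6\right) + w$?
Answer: $-334$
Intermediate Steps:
$W = 9$ ($W = \left(6 + 6\right) - 3 = 12 - 3 = 9$)
$g{\left(H \right)} = 2$ ($g{\left(H \right)} = 3 - 1 = 2$)
$\left(-129 - 38\right) g{\left(W \right)} = \left(-129 - 38\right) 2 = \left(-167\right) 2 = -334$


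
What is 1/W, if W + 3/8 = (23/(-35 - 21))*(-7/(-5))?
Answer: -20/19 ≈ -1.0526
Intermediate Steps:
W = -19/20 (W = -3/8 + (23/(-35 - 21))*(-7/(-5)) = -3/8 + (23/(-56))*(-7*(-⅕)) = -3/8 - 1/56*23*(7/5) = -3/8 - 23/56*7/5 = -3/8 - 23/40 = -19/20 ≈ -0.95000)
1/W = 1/(-19/20) = -20/19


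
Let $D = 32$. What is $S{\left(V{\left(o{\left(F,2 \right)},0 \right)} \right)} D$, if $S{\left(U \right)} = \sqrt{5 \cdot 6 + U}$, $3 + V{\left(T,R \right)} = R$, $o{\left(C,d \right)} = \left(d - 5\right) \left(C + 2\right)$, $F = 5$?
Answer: $96 \sqrt{3} \approx 166.28$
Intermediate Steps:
$o{\left(C,d \right)} = \left(-5 + d\right) \left(2 + C\right)$
$V{\left(T,R \right)} = -3 + R$
$S{\left(U \right)} = \sqrt{30 + U}$
$S{\left(V{\left(o{\left(F,2 \right)},0 \right)} \right)} D = \sqrt{30 + \left(-3 + 0\right)} 32 = \sqrt{30 - 3} \cdot 32 = \sqrt{27} \cdot 32 = 3 \sqrt{3} \cdot 32 = 96 \sqrt{3}$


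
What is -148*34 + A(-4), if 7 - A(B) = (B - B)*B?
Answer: -5025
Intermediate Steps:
A(B) = 7 (A(B) = 7 - (B - B)*B = 7 - 0*B = 7 - 1*0 = 7 + 0 = 7)
-148*34 + A(-4) = -148*34 + 7 = -5032 + 7 = -5025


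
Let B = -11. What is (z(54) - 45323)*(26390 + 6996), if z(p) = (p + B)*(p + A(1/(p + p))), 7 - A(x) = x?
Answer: -76982156599/54 ≈ -1.4256e+9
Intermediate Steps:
A(x) = 7 - x
z(p) = (-11 + p)*(7 + p - 1/(2*p)) (z(p) = (p - 11)*(p + (7 - 1/(p + p))) = (-11 + p)*(p + (7 - 1/(2*p))) = (-11 + p)*(7 + p - 1/(2*p)))
(z(54) - 45323)*(26390 + 6996) = ((-155/2 + 54² - 4*54 + (11/2)/54) - 45323)*(26390 + 6996) = ((-155/2 + 2916 - 216 + (11/2)*(1/54)) - 45323)*33386 = ((-155/2 + 2916 - 216 + 11/108) - 45323)*33386 = (283241/108 - 45323)*33386 = -4611643/108*33386 = -76982156599/54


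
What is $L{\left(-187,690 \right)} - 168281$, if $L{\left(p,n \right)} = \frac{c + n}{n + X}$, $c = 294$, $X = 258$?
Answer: $- \frac{13294117}{79} \approx -1.6828 \cdot 10^{5}$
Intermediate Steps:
$L{\left(p,n \right)} = \frac{294 + n}{258 + n}$ ($L{\left(p,n \right)} = \frac{294 + n}{n + 258} = \frac{294 + n}{258 + n}$)
$L{\left(-187,690 \right)} - 168281 = \frac{294 + 690}{258 + 690} - 168281 = \frac{1}{948} \cdot 984 - 168281 = \frac{82}{79} - 168281 = - \frac{13294117}{79}$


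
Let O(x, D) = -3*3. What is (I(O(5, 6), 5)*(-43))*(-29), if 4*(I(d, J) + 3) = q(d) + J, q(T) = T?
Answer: -4988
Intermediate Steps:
O(x, D) = -9
I(d, J) = -3 + J/4 + d/4 (I(d, J) = -3 + (d + J)/4 = -3 + (J + d)/4 = -3 + (J/4 + d/4) = -3 + J/4 + d/4)
(I(O(5, 6), 5)*(-43))*(-29) = ((-3 + (¼)*5 + (¼)*(-9))*(-43))*(-29) = ((-3 + 5/4 - 9/4)*(-43))*(-29) = -4*(-43)*(-29) = 172*(-29) = -4988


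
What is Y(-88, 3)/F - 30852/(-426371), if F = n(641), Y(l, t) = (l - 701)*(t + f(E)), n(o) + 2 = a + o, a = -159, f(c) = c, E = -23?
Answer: 112382389/3410968 ≈ 32.947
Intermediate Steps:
n(o) = -161 + o (n(o) = -2 + (-159 + o) = -161 + o)
Y(l, t) = (-701 + l)*(-23 + t) (Y(l, t) = (l - 701)*(t - 23) = (-701 + l)*(-23 + t))
F = 480 (F = -161 + 641 = 480)
Y(-88, 3)/F - 30852/(-426371) = (16123 - 701*3 - 23*(-88) - 88*3)/480 - 30852/(-426371) = (16123 - 2103 + 2024 - 264)*(1/480) - 30852*(-1/426371) = 15780*(1/480) + 30852/426371 = 263/8 + 30852/426371 = 112382389/3410968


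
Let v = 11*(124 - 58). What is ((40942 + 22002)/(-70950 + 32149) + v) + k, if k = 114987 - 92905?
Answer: 126415752/5543 ≈ 22806.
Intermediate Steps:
k = 22082
v = 726 (v = 11*66 = 726)
((40942 + 22002)/(-70950 + 32149) + v) + k = ((40942 + 22002)/(-70950 + 32149) + 726) + 22082 = (62944/(-38801) + 726) + 22082 = (62944*(-1/38801) + 726) + 22082 = (-8992/5543 + 726) + 22082 = 4015226/5543 + 22082 = 126415752/5543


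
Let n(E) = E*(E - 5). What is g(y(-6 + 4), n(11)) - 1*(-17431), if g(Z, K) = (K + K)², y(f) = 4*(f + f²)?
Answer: 34855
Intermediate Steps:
y(f) = 4*f + 4*f²
n(E) = E*(-5 + E)
g(Z, K) = 4*K² (g(Z, K) = (2*K)² = 4*K²)
g(y(-6 + 4), n(11)) - 1*(-17431) = 4*(11*(-5 + 11))² - 1*(-17431) = 4*(11*6)² + 17431 = 4*66² + 17431 = 4*4356 + 17431 = 17424 + 17431 = 34855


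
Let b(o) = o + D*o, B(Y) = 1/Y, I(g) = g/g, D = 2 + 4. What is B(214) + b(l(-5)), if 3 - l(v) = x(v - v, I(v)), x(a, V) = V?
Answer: 2997/214 ≈ 14.005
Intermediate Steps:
D = 6
I(g) = 1
l(v) = 2 (l(v) = 3 - 1*1 = 3 - 1 = 2)
b(o) = 7*o (b(o) = o + 6*o = 7*o)
B(214) + b(l(-5)) = 1/214 + 7*2 = 1/214 + 14 = 2997/214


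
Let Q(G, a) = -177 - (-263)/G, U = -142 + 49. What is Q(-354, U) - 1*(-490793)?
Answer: 173677801/354 ≈ 4.9062e+5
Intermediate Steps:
U = -93
Q(G, a) = -177 + 263/G
Q(-354, U) - 1*(-490793) = (-177 + 263/(-354)) - 1*(-490793) = (-177 + 263*(-1/354)) + 490793 = (-177 - 263/354) + 490793 = -62921/354 + 490793 = 173677801/354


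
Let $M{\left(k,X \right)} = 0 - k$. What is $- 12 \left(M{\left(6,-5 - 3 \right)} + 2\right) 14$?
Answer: $672$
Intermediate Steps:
$M{\left(k,X \right)} = - k$
$- 12 \left(M{\left(6,-5 - 3 \right)} + 2\right) 14 = - 12 \left(\left(-1\right) 6 + 2\right) 14 = - 12 \left(-6 + 2\right) 14 = - 12 \left(\left(-4\right) 14\right) = \left(-12\right) \left(-56\right) = 672$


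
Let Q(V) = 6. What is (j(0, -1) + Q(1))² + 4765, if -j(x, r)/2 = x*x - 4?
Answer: 4961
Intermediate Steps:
j(x, r) = 8 - 2*x² (j(x, r) = -2*(x*x - 4) = -2*(x² - 4) = -2*(-4 + x²) = 8 - 2*x²)
(j(0, -1) + Q(1))² + 4765 = ((8 - 2*0²) + 6)² + 4765 = ((8 - 2*0) + 6)² + 4765 = ((8 + 0) + 6)² + 4765 = (8 + 6)² + 4765 = 14² + 4765 = 196 + 4765 = 4961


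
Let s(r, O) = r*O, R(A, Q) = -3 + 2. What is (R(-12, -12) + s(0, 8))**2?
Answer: 1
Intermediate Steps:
R(A, Q) = -1
s(r, O) = O*r
(R(-12, -12) + s(0, 8))**2 = (-1 + 8*0)**2 = (-1 + 0)**2 = (-1)**2 = 1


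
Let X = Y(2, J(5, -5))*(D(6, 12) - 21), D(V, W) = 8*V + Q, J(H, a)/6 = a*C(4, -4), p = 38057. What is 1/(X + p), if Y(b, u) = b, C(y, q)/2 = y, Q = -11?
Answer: 1/38089 ≈ 2.6254e-5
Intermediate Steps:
C(y, q) = 2*y
J(H, a) = 48*a (J(H, a) = 6*(a*(2*4)) = 6*(a*8) = 6*(8*a) = 48*a)
D(V, W) = -11 + 8*V (D(V, W) = 8*V - 11 = -11 + 8*V)
X = 32 (X = 2*((-11 + 8*6) - 21) = 2*((-11 + 48) - 21) = 2*(37 - 21) = 2*16 = 32)
1/(X + p) = 1/(32 + 38057) = 1/38089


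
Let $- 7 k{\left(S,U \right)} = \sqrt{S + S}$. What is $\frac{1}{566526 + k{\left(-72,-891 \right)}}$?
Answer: $\frac{4626629}{2621105620878} + \frac{7 i}{1310552810439} \approx 1.7651 \cdot 10^{-6} + 5.3413 \cdot 10^{-12} i$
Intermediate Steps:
$k{\left(S,U \right)} = - \frac{\sqrt{2} \sqrt{S}}{7}$ ($k{\left(S,U \right)} = - \frac{\sqrt{S + S}}{7} = - \frac{\sqrt{2 S}}{7} = - \frac{\sqrt{2} \sqrt{S}}{7}$)
$\frac{1}{566526 + k{\left(-72,-891 \right)}} = \frac{1}{566526 - \frac{\sqrt{2} \sqrt{-72}}{7}} = \frac{1}{566526 - \frac{\sqrt{2} \cdot 6 i \sqrt{2}}{7}} = \frac{1}{566526 - \frac{12 i}{7}} = \frac{49 \left(566526 + \frac{12 i}{7}\right)}{15726633725268}$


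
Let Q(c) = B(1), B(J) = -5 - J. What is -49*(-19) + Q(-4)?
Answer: 925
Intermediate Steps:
Q(c) = -6 (Q(c) = -5 - 1*1 = -5 - 1 = -6)
-49*(-19) + Q(-4) = -49*(-19) - 6 = 931 - 6 = 925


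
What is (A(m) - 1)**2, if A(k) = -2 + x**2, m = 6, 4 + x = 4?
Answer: 9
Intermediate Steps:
x = 0 (x = -4 + 4 = 0)
A(k) = -2 (A(k) = -2 + 0**2 = -2 + 0 = -2)
(A(m) - 1)**2 = (-2 - 1)**2 = (-3)**2 = 9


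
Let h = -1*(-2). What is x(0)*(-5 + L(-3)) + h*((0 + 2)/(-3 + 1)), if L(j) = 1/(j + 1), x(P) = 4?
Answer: -24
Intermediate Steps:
L(j) = 1/(1 + j)
h = 2
x(0)*(-5 + L(-3)) + h*((0 + 2)/(-3 + 1)) = 4*(-5 + 1/(1 - 3)) + 2*((0 + 2)/(-3 + 1)) = 4*(-5 + 1/(-2)) + 2*(2/(-2)) = 4*(-5 - ½) + 2*(2*(-½)) = 4*(-11/2) + 2*(-1) = -22 - 2 = -24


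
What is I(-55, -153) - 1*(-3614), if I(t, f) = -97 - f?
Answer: 3670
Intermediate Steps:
I(-55, -153) - 1*(-3614) = (-97 - 1*(-153)) - 1*(-3614) = (-97 + 153) + 3614 = 56 + 3614 = 3670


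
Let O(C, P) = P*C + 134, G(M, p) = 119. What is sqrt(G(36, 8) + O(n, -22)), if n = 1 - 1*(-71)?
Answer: 11*I*sqrt(11) ≈ 36.483*I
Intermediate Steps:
n = 72 (n = 1 + 71 = 72)
O(C, P) = 134 + C*P (O(C, P) = C*P + 134 = 134 + C*P)
sqrt(G(36, 8) + O(n, -22)) = sqrt(119 + (134 + 72*(-22))) = sqrt(119 + (134 - 1584)) = sqrt(119 - 1450) = sqrt(-1331) = 11*I*sqrt(11)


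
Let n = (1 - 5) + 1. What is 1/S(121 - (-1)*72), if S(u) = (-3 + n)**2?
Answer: 1/36 ≈ 0.027778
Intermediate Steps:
n = -3 (n = -4 + 1 = -3)
S(u) = 36 (S(u) = (-3 - 3)**2 = (-6)**2 = 36)
1/S(121 - (-1)*72) = 1/36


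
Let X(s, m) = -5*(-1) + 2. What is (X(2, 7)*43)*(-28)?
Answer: -8428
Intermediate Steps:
X(s, m) = 7 (X(s, m) = 5 + 2 = 7)
(X(2, 7)*43)*(-28) = (7*43)*(-28) = 301*(-28) = -8428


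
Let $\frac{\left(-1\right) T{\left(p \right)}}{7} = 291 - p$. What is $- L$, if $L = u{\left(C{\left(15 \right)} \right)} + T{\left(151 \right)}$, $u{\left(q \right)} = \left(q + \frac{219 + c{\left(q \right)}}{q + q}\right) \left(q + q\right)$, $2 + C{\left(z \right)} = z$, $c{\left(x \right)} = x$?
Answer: $410$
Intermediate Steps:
$C{\left(z \right)} = -2 + z$
$T{\left(p \right)} = -2037 + 7 p$ ($T{\left(p \right)} = - 7 \left(291 - p\right) = -2037 + 7 p$)
$u{\left(q \right)} = 2 q \left(q + \frac{219 + q}{2 q}\right)$ ($u{\left(q \right)} = \left(q + \frac{219 + q}{q + q}\right) \left(q + q\right) = \left(q + \frac{219 + q}{2 q}\right) 2 q = 2 q \left(q + \frac{219 + q}{2 q}\right)$)
$L = -410$ ($L = \left(219 + \left(-2 + 15\right) + 2 \left(-2 + 15\right)^{2}\right) + \left(-2037 + 7 \cdot 151\right) = \left(219 + 13 + 2 \cdot 13^{2}\right) + \left(-2037 + 1057\right) = \left(219 + 13 + 2 \cdot 169\right) - 980 = \left(219 + 13 + 338\right) - 980 = 570 - 980 = -410$)
$- L = \left(-1\right) \left(-410\right) = 410$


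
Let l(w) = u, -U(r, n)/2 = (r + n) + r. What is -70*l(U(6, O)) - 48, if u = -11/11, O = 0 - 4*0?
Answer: 22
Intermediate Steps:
O = 0 (O = 0 + 0 = 0)
u = -1 (u = -11*1/11 = -1)
U(r, n) = -4*r - 2*n (U(r, n) = -2*((r + n) + r) = -2*((n + r) + r) = -2*(n + 2*r) = -4*r - 2*n)
l(w) = -1
-70*l(U(6, O)) - 48 = -70*(-1) - 48 = 70 - 48 = 22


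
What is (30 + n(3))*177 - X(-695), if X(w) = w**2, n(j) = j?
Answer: -477184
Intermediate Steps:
(30 + n(3))*177 - X(-695) = (30 + 3)*177 - 1*(-695)**2 = 33*177 - 1*483025 = 5841 - 483025 = -477184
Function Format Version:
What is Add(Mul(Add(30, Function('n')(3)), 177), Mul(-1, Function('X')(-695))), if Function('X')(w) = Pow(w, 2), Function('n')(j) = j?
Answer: -477184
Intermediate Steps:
Add(Mul(Add(30, Function('n')(3)), 177), Mul(-1, Function('X')(-695))) = Add(Mul(Add(30, 3), 177), Mul(-1, Pow(-695, 2))) = Add(Mul(33, 177), Mul(-1, 483025)) = Add(5841, -483025) = -477184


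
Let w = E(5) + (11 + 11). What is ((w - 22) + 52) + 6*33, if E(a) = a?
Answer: 255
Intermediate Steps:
w = 27 (w = 5 + (11 + 11) = 5 + 22 = 27)
((w - 22) + 52) + 6*33 = ((27 - 22) + 52) + 6*33 = (5 + 52) + 198 = 57 + 198 = 255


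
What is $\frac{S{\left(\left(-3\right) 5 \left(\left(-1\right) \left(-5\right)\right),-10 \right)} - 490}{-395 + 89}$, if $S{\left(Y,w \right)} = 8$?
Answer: $\frac{241}{153} \approx 1.5752$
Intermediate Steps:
$\frac{S{\left(\left(-3\right) 5 \left(\left(-1\right) \left(-5\right)\right),-10 \right)} - 490}{-395 + 89} = \frac{8 - 490}{-395 + 89} = - \frac{482}{-306} = \left(-482\right) \left(- \frac{1}{306}\right) = \frac{241}{153}$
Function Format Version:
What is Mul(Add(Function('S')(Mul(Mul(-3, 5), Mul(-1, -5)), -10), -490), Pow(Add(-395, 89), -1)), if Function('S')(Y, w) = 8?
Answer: Rational(241, 153) ≈ 1.5752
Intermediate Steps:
Mul(Add(Function('S')(Mul(Mul(-3, 5), Mul(-1, -5)), -10), -490), Pow(Add(-395, 89), -1)) = Mul(Add(8, -490), Pow(Add(-395, 89), -1)) = Mul(-482, Pow(-306, -1)) = Mul(-482, Rational(-1, 306)) = Rational(241, 153)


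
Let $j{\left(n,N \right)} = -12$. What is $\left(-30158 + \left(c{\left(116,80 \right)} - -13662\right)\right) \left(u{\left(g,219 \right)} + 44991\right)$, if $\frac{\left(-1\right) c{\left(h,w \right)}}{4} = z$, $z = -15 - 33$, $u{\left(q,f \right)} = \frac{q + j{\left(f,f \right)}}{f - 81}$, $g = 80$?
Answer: $- \frac{50614349552}{69} \approx -7.3354 \cdot 10^{8}$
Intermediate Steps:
$u{\left(q,f \right)} = \frac{-12 + q}{-81 + f}$ ($u{\left(q,f \right)} = \frac{q - 12}{f - 81} = \frac{-12 + q}{-81 + f}$)
$z = -48$
$c{\left(h,w \right)} = 192$ ($c{\left(h,w \right)} = \left(-4\right) \left(-48\right) = 192$)
$\left(-30158 + \left(c{\left(116,80 \right)} - -13662\right)\right) \left(u{\left(g,219 \right)} + 44991\right) = \left(-30158 + \left(192 - -13662\right)\right) \left(\frac{-12 + 80}{-81 + 219} + 44991\right) = \left(-30158 + \left(192 + 13662\right)\right) \left(\frac{1}{138} \cdot 68 + 44991\right) = \left(-30158 + 13854\right) \left(\frac{1}{138} \cdot 68 + 44991\right) = - 16304 \left(\frac{34}{69} + 44991\right) = \left(-16304\right) \frac{3104413}{69} = - \frac{50614349552}{69}$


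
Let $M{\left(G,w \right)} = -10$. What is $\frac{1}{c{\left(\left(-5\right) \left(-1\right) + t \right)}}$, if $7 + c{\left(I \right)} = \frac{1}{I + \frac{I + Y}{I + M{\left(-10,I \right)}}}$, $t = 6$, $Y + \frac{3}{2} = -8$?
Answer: $- \frac{25}{173} \approx -0.14451$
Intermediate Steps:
$Y = - \frac{19}{2}$ ($Y = - \frac{3}{2} - 8 = - \frac{19}{2} \approx -9.5$)
$c{\left(I \right)} = -7 + \frac{1}{I + \frac{- \frac{19}{2} + I}{-10 + I}}$ ($c{\left(I \right)} = -7 + \frac{1}{I + \frac{I - \frac{19}{2}}{I - 10}} = -7 + \frac{1}{I + \frac{- \frac{19}{2} + I}{-10 + I}}$)
$\frac{1}{c{\left(\left(-5\right) \left(-1\right) + t \right)}} = \frac{1}{\frac{1}{-19 - 18 \left(\left(-5\right) \left(-1\right) + 6\right) + 2 \left(\left(-5\right) \left(-1\right) + 6\right)^{2}} \left(113 - 14 \left(\left(-5\right) \left(-1\right) + 6\right)^{2} + 128 \left(\left(-5\right) \left(-1\right) + 6\right)\right)} = \frac{1}{\frac{1}{-19 - 18 \left(5 + 6\right) + 2 \left(5 + 6\right)^{2}} \left(113 - 14 \left(5 + 6\right)^{2} + 128 \left(5 + 6\right)\right)} = \frac{1}{\frac{1}{-19 - 198 + 2 \cdot 11^{2}} \left(113 - 14 \cdot 11^{2} + 128 \cdot 11\right)} = \frac{1}{\frac{1}{-19 - 198 + 2 \cdot 121} \left(113 - 1694 + 1408\right)} = \frac{1}{\frac{1}{-19 - 198 + 242} \left(113 - 1694 + 1408\right)} = \frac{1}{\frac{1}{25} \left(-173\right)} = \frac{1}{- \frac{173}{25}} = - \frac{25}{173}$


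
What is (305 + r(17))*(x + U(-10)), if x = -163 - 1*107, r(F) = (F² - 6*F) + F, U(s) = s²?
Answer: -86530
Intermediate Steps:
r(F) = F² - 5*F
x = -270 (x = -163 - 107 = -270)
(305 + r(17))*(x + U(-10)) = (305 + 17*(-5 + 17))*(-270 + (-10)²) = (305 + 17*12)*(-270 + 100) = (305 + 204)*(-170) = 509*(-170) = -86530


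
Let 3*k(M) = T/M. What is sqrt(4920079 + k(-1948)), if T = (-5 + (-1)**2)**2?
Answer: sqrt(10502011941315)/1461 ≈ 2218.1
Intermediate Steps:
T = 16 (T = (-5 + 1)**2 = (-4)**2 = 16)
k(M) = 16/(3*M) (k(M) = (16/M)/3 = 16/(3*M))
sqrt(4920079 + k(-1948)) = sqrt(4920079 + (16/3)/(-1948)) = sqrt(4920079 + (16/3)*(-1/1948)) = sqrt(4920079 - 4/1461) = sqrt(7188235415/1461) = sqrt(10502011941315)/1461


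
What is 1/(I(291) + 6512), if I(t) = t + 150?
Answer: 1/6953 ≈ 0.00014382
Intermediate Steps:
I(t) = 150 + t
1/(I(291) + 6512) = 1/((150 + 291) + 6512) = 1/(441 + 6512) = 1/6953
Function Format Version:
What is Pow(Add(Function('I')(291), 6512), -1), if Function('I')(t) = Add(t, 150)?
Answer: Rational(1, 6953) ≈ 0.00014382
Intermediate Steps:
Function('I')(t) = Add(150, t)
Pow(Add(Function('I')(291), 6512), -1) = Pow(Add(Add(150, 291), 6512), -1) = Pow(Add(441, 6512), -1) = Pow(6953, -1) = Rational(1, 6953)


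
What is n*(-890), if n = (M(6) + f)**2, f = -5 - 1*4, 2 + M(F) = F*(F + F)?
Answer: -3311690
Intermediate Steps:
M(F) = -2 + 2*F**2 (M(F) = -2 + F*(F + F) = -2 + F*(2*F) = -2 + 2*F**2)
f = -9 (f = -5 - 4 = -9)
n = 3721 (n = ((-2 + 2*6**2) - 9)**2 = ((-2 + 2*36) - 9)**2 = ((-2 + 72) - 9)**2 = (70 - 9)**2 = 61**2 = 3721)
n*(-890) = 3721*(-890) = -3311690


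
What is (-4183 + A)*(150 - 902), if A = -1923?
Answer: 4591712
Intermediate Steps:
(-4183 + A)*(150 - 902) = (-4183 - 1923)*(150 - 902) = -6106*(-752) = 4591712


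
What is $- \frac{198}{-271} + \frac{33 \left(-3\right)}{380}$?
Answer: $\frac{48411}{102980} \approx 0.4701$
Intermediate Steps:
$- \frac{198}{-271} + \frac{33 \left(-3\right)}{380} = \left(-198\right) \left(- \frac{1}{271}\right) - \frac{99}{380} = \frac{198}{271} - \frac{99}{380} = \frac{48411}{102980}$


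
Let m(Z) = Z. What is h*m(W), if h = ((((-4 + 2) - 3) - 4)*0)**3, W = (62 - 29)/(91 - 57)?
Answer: 0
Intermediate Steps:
W = 33/34 ≈ 0.97059
h = 0 (h = (((-2 - 3) - 4)*0)**3 = ((-5 - 4)*0)**3 = (-9*0)**3 = 0**3 = 0)
h*m(W) = 0*(33/34) = 0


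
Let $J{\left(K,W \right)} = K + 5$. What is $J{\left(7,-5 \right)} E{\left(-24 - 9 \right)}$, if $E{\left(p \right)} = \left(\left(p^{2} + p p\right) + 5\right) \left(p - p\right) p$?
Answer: $0$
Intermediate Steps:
$J{\left(K,W \right)} = 5 + K$
$E{\left(p \right)} = 0$ ($E{\left(p \right)} = \left(\left(p^{2} + p^{2}\right) + 5\right) 0 p = \left(2 p^{2} + 5\right) 0 p = \left(5 + 2 p^{2}\right) 0 p = 0 p = 0$)
$J{\left(7,-5 \right)} E{\left(-24 - 9 \right)} = \left(5 + 7\right) 0 = 12 \cdot 0 = 0$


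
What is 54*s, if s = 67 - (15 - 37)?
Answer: 4806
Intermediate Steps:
s = 89 (s = 67 - 1*(-22) = 67 + 22 = 89)
54*s = 54*89 = 4806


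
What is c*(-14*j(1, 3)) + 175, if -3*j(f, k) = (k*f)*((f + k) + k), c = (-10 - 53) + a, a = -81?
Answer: -13937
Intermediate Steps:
c = -144 (c = (-10 - 53) - 81 = -63 - 81 = -144)
j(f, k) = -f*k*(f + 2*k)/3 (j(f, k) = -k*f*((f + k) + k)/3 = -f*k*(f + 2*k)/3)
c*(-14*j(1, 3)) + 175 = -(-2016)*(-⅓*1*3*(1 + 2*3)) + 175 = -(-2016)*(-⅓*1*3*(1 + 6)) + 175 = -(-2016)*(-⅓*1*3*7) + 175 = -(-2016)*(-7) + 175 = -144*98 + 175 = -14112 + 175 = -13937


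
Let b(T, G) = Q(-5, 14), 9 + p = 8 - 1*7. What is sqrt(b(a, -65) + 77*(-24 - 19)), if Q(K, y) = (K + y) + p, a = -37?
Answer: I*sqrt(3310) ≈ 57.533*I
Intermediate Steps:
p = -8 (p = -9 + (8 - 1*7) = -9 + (8 - 7) = -9 + 1 = -8)
Q(K, y) = -8 + K + y (Q(K, y) = (K + y) - 8 = -8 + K + y)
b(T, G) = 1 (b(T, G) = -8 - 5 + 14 = 1)
sqrt(b(a, -65) + 77*(-24 - 19)) = sqrt(1 + 77*(-24 - 19)) = sqrt(1 + 77*(-43)) = sqrt(1 - 3311) = sqrt(-3310) = I*sqrt(3310)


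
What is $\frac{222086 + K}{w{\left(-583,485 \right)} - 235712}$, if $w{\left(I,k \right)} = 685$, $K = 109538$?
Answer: $- \frac{331624}{235027} \approx -1.411$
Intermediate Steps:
$\frac{222086 + K}{w{\left(-583,485 \right)} - 235712} = \frac{222086 + 109538}{685 - 235712} = \frac{331624}{-235027} = 331624 \left(- \frac{1}{235027}\right) = - \frac{331624}{235027}$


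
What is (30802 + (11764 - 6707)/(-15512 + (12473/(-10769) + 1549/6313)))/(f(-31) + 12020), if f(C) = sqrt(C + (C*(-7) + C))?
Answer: 19523303768025895335/7618737196956306967 - 6496939689858867*sqrt(155)/30474948787825227868 ≈ 2.5599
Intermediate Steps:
f(C) = sqrt(5)*sqrt(-C) (f(C) = sqrt(C + (-7*C + C)) = sqrt(C - 6*C) = sqrt(-5*C) = sqrt(5)*sqrt(-C))
(30802 + (11764 - 6707)/(-15512 + (12473/(-10769) + 1549/6313)))/(f(-31) + 12020) = (30802 + (11764 - 6707)/(-15512 + (12473/(-10769) + 1549/6313)))/(sqrt(5)*sqrt(-1*(-31)) + 12020) = (30802 + 5057/(-15512 + (12473*(-1/10769) + 1549*(1/6313))))/(sqrt(5)*sqrt(31) + 12020) = (30802 + 5057/(-15512 + (-12473/10769 + 1549/6313)))/(sqrt(155) + 12020) = (30802 + 5057/(-15512 - 62060868/67984697))/(12020 + sqrt(155)) = (30802 + 5057/(-1054640680732/67984697))/(12020 + sqrt(155)) = (30802 + 5057*(-67984697/1054640680732))/(12020 + sqrt(155)) = (30802 - 343798612729/1054640680732)/(12020 + sqrt(155)) = 32484698449294335/(1054640680732*(12020 + sqrt(155)))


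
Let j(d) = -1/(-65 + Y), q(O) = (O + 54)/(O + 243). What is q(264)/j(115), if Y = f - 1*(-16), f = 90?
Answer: -4346/169 ≈ -25.716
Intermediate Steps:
Y = 106 (Y = 90 - 1*(-16) = 90 + 16 = 106)
q(O) = (54 + O)/(243 + O)
j(d) = -1/41 (j(d) = -1/(-65 + 106) = -1/41)
q(264)/j(115) = ((54 + 264)/(243 + 264))/(-1/41) = (318/507)*(-41) = ((1/507)*318)*(-41) = (106/169)*(-41) = -4346/169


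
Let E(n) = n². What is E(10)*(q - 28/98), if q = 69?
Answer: 48100/7 ≈ 6871.4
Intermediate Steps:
E(10)*(q - 28/98) = 10²*(69 - 28/98) = 100*(69 - 28*1/98) = 100*(69 - 2/7) = 100*(481/7) = 48100/7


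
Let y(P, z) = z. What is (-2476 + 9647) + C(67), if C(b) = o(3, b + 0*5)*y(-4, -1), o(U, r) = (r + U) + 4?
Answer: 7097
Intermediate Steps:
o(U, r) = 4 + U + r (o(U, r) = (U + r) + 4 = 4 + U + r)
C(b) = -7 - b (C(b) = (4 + 3 + (b + 0*5))*(-1) = (4 + 3 + (b + 0))*(-1) = (4 + 3 + b)*(-1) = (7 + b)*(-1) = -7 - b)
(-2476 + 9647) + C(67) = (-2476 + 9647) + (-7 - 1*67) = 7171 + (-7 - 67) = 7171 - 74 = 7097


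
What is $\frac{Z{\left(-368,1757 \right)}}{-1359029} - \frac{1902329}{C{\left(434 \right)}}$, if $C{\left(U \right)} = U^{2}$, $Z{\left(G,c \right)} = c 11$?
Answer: $- \frac{369851519279}{36568752332} \approx -10.114$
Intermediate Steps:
$Z{\left(G,c \right)} = 11 c$
$\frac{Z{\left(-368,1757 \right)}}{-1359029} - \frac{1902329}{C{\left(434 \right)}} = \frac{11 \cdot 1757}{-1359029} - \frac{1902329}{434^{2}} = 19327 \left(- \frac{1}{1359029}\right) - \frac{1902329}{188356} = - \frac{2761}{194147} - \frac{1902329}{188356} = - \frac{369851519279}{36568752332}$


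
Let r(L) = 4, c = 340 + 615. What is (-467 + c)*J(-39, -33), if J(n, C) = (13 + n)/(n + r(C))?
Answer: 12688/35 ≈ 362.51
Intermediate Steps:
c = 955
J(n, C) = (13 + n)/(4 + n) (J(n, C) = (13 + n)/(n + 4) = (13 + n)/(4 + n))
(-467 + c)*J(-39, -33) = (-467 + 955)*((13 - 39)/(4 - 39)) = 488*(-26/(-35)) = 488*(-1/35*(-26)) = 488*(26/35) = 12688/35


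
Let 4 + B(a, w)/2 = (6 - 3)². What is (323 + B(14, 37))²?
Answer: 110889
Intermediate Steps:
B(a, w) = 10 (B(a, w) = -8 + 2*(6 - 3)² = -8 + 2*3² = -8 + 2*9 = -8 + 18 = 10)
(323 + B(14, 37))² = (323 + 10)² = 333² = 110889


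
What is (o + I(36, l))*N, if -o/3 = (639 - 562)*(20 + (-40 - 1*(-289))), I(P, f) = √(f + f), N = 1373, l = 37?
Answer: -85316847 + 1373*√74 ≈ -8.5305e+7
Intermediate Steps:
I(P, f) = √2*√f (I(P, f) = √(2*f) = √2*√f)
o = -62139 (o = -3*(639 - 562)*(20 + (-40 - 1*(-289))) = -231*(20 + (-40 + 289)) = -231*(20 + 249) = -231*269 = -3*20713 = -62139)
(o + I(36, l))*N = (-62139 + √2*√37)*1373 = (-62139 + √74)*1373 = -85316847 + 1373*√74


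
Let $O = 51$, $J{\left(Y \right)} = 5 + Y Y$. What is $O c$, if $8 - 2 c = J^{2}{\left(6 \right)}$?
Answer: $- \frac{85323}{2} \approx -42662.0$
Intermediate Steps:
$J{\left(Y \right)} = 5 + Y^{2}$
$c = - \frac{1673}{2}$ ($c = 4 - \frac{\left(5 + 6^{2}\right)^{2}}{2} = 4 - \frac{\left(5 + 36\right)^{2}}{2} = 4 - \frac{41^{2}}{2} = 4 - \frac{1681}{2} = - \frac{1673}{2} \approx -836.5$)
$O c = 51 \left(- \frac{1673}{2}\right) = - \frac{85323}{2}$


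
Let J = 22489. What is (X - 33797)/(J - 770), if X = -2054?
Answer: -35851/21719 ≈ -1.6507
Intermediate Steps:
(X - 33797)/(J - 770) = (-2054 - 33797)/(22489 - 770) = -35851/21719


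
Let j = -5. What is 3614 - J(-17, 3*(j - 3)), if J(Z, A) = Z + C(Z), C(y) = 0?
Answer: 3631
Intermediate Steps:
J(Z, A) = Z (J(Z, A) = Z + 0 = Z)
3614 - J(-17, 3*(j - 3)) = 3614 - 1*(-17) = 3614 + 17 = 3631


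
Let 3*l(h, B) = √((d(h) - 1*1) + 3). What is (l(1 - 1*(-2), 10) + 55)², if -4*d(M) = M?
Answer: (330 + √5)²/36 ≈ 3066.1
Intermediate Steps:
d(M) = -M/4
l(h, B) = √(2 - h/4)/3 (l(h, B) = √((-h/4 - 1*1) + 3)/3 = √((-h/4 - 1) + 3)/3 = √((-1 - h/4) + 3)/3 = √(2 - h/4)/3)
(l(1 - 1*(-2), 10) + 55)² = (√(8 - (1 - 1*(-2)))/6 + 55)² = (√(8 - (1 + 2))/6 + 55)² = (√(8 - 1*3)/6 + 55)² = (√(8 - 3)/6 + 55)² = (√5/6 + 55)² = (55 + √5/6)²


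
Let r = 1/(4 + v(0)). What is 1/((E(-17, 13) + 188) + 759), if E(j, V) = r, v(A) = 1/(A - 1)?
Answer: 3/2842 ≈ 0.0010556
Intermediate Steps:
v(A) = 1/(-1 + A)
r = ⅓ (r = 1/(4 + 1/(-1 + 0)) = 1/(4 + 1/(-1)) = 1/(4 - 1) = 1/3 = ⅓ ≈ 0.33333)
E(j, V) = ⅓
1/((E(-17, 13) + 188) + 759) = 1/((⅓ + 188) + 759) = 1/(565/3 + 759) = 1/(2842/3) = 3/2842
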